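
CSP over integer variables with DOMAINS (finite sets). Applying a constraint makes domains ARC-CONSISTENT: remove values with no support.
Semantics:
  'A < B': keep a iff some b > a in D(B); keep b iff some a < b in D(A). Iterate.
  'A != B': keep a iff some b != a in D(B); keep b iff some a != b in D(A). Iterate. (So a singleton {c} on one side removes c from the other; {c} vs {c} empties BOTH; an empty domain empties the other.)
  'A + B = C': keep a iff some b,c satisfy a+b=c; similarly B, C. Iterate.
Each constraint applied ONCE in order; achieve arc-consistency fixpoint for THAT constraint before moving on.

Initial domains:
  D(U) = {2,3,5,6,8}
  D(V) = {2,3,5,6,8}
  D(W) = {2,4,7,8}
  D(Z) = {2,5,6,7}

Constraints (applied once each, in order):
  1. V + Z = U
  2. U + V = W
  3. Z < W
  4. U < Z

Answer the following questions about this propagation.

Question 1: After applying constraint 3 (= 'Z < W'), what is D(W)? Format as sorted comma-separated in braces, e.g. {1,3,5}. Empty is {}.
Answer: {7,8}

Derivation:
Constraint 1 (V + Z = U) on D(V)={2,3,5,6,8} D(Z)={2,5,6,7} D(U)={2,3,5,6,8}: V {2,3,5,6,8}->{2,3,6}; Z {2,5,6,7}->{2,5,6}; U {2,3,5,6,8}->{5,8}
Constraint 2 (U + V = W) on D(U)={5,8} D(V)={2,3,6} D(W)={2,4,7,8}: U {5,8}->{5}; V {2,3,6}->{2,3}; W {2,4,7,8}->{7,8}
Constraint 3 (Z < W) on D(Z)={2,5,6} D(W)={7,8}: no change
So after constraint 3: D(W) = {7,8}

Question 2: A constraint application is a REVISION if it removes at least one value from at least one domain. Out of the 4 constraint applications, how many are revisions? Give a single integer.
Constraint 1 (V + Z = U) on D(V)={2,3,5,6,8} D(Z)={2,5,6,7} D(U)={2,3,5,6,8}: V {2,3,5,6,8}->{2,3,6}; Z {2,5,6,7}->{2,5,6}; U {2,3,5,6,8}->{5,8} => REVISION
Constraint 2 (U + V = W) on D(U)={5,8} D(V)={2,3,6} D(W)={2,4,7,8}: U {5,8}->{5}; V {2,3,6}->{2,3}; W {2,4,7,8}->{7,8} => REVISION
Constraint 3 (Z < W) on D(Z)={2,5,6} D(W)={7,8}: no change => not a revision
Constraint 4 (U < Z) on D(U)={5} D(Z)={2,5,6}: Z {2,5,6}->{6} => REVISION
Total revisions = 3

Answer: 3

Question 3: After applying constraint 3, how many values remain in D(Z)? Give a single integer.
Constraint 1 (V + Z = U) on D(V)={2,3,5,6,8} D(Z)={2,5,6,7} D(U)={2,3,5,6,8}: V {2,3,5,6,8}->{2,3,6}; Z {2,5,6,7}->{2,5,6}; U {2,3,5,6,8}->{5,8}
Constraint 2 (U + V = W) on D(U)={5,8} D(V)={2,3,6} D(W)={2,4,7,8}: U {5,8}->{5}; V {2,3,6}->{2,3}; W {2,4,7,8}->{7,8}
Constraint 3 (Z < W) on D(Z)={2,5,6} D(W)={7,8}: no change
So after constraint 3: D(Z)={2,5,6}, size = 3

Answer: 3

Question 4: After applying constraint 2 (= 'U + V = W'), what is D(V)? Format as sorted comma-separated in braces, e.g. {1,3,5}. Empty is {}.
Answer: {2,3}

Derivation:
Constraint 1 (V + Z = U) on D(V)={2,3,5,6,8} D(Z)={2,5,6,7} D(U)={2,3,5,6,8}: V {2,3,5,6,8}->{2,3,6}; Z {2,5,6,7}->{2,5,6}; U {2,3,5,6,8}->{5,8}
Constraint 2 (U + V = W) on D(U)={5,8} D(V)={2,3,6} D(W)={2,4,7,8}: U {5,8}->{5}; V {2,3,6}->{2,3}; W {2,4,7,8}->{7,8}
So after constraint 2: D(V) = {2,3}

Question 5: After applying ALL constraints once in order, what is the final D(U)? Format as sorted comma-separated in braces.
Answer: {5}

Derivation:
Constraint 1 (V + Z = U) on D(V)={2,3,5,6,8} D(Z)={2,5,6,7} D(U)={2,3,5,6,8}: V {2,3,5,6,8}->{2,3,6}; Z {2,5,6,7}->{2,5,6}; U {2,3,5,6,8}->{5,8}
Constraint 2 (U + V = W) on D(U)={5,8} D(V)={2,3,6} D(W)={2,4,7,8}: U {5,8}->{5}; V {2,3,6}->{2,3}; W {2,4,7,8}->{7,8}
Constraint 3 (Z < W) on D(Z)={2,5,6} D(W)={7,8}: no change
Constraint 4 (U < Z) on D(U)={5} D(Z)={2,5,6}: Z {2,5,6}->{6}
So after all 4 constraints: D(U) = {5}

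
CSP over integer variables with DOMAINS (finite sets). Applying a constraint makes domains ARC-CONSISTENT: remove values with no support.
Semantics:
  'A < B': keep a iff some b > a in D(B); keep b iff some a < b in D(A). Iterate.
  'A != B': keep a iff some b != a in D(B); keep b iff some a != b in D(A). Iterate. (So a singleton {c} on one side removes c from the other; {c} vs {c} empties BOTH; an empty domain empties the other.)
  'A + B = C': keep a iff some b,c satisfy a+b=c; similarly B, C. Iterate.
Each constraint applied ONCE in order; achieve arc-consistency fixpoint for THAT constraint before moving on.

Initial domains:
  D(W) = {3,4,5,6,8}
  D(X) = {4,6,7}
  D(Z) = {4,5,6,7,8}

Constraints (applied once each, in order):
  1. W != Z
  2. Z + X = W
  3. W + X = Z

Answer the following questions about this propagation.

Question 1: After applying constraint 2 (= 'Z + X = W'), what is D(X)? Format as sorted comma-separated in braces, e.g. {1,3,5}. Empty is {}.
Answer: {4}

Derivation:
Constraint 1 (W != Z) on D(W)={3,4,5,6,8} D(Z)={4,5,6,7,8}: no change
Constraint 2 (Z + X = W) on D(Z)={4,5,6,7,8} D(X)={4,6,7} D(W)={3,4,5,6,8}: Z {4,5,6,7,8}->{4}; X {4,6,7}->{4}; W {3,4,5,6,8}->{8}
So after constraint 2: D(X) = {4}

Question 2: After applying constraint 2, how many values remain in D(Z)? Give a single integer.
Answer: 1

Derivation:
Constraint 1 (W != Z) on D(W)={3,4,5,6,8} D(Z)={4,5,6,7,8}: no change
Constraint 2 (Z + X = W) on D(Z)={4,5,6,7,8} D(X)={4,6,7} D(W)={3,4,5,6,8}: Z {4,5,6,7,8}->{4}; X {4,6,7}->{4}; W {3,4,5,6,8}->{8}
So after constraint 2: D(Z)={4}, size = 1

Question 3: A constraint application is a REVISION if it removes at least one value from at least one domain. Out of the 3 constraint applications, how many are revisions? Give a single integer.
Answer: 2

Derivation:
Constraint 1 (W != Z) on D(W)={3,4,5,6,8} D(Z)={4,5,6,7,8}: no change => not a revision
Constraint 2 (Z + X = W) on D(Z)={4,5,6,7,8} D(X)={4,6,7} D(W)={3,4,5,6,8}: Z {4,5,6,7,8}->{4}; X {4,6,7}->{4}; W {3,4,5,6,8}->{8} => REVISION
Constraint 3 (W + X = Z) on D(W)={8} D(X)={4} D(Z)={4}: W {8}->{}; X {4}->{}; Z {4}->{} => REVISION
Total revisions = 2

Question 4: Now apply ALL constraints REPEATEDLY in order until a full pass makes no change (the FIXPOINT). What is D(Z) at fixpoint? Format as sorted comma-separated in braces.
Answer: {}

Derivation:
pass 0 (initial): D(Z)={4,5,6,7,8}
pass 1: W {3,4,5,6,8}->{}; X {4,6,7}->{}; Z {4,5,6,7,8}->{}
pass 2: no change
Fixpoint after 2 passes: D(Z) = {}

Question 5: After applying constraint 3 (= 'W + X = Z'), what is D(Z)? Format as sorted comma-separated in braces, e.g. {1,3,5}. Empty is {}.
Answer: {}

Derivation:
Constraint 1 (W != Z) on D(W)={3,4,5,6,8} D(Z)={4,5,6,7,8}: no change
Constraint 2 (Z + X = W) on D(Z)={4,5,6,7,8} D(X)={4,6,7} D(W)={3,4,5,6,8}: Z {4,5,6,7,8}->{4}; X {4,6,7}->{4}; W {3,4,5,6,8}->{8}
Constraint 3 (W + X = Z) on D(W)={8} D(X)={4} D(Z)={4}: W {8}->{}; X {4}->{}; Z {4}->{}
So after constraint 3: D(Z) = {}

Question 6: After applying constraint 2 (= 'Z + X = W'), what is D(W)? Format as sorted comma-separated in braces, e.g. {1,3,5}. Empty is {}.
Constraint 1 (W != Z) on D(W)={3,4,5,6,8} D(Z)={4,5,6,7,8}: no change
Constraint 2 (Z + X = W) on D(Z)={4,5,6,7,8} D(X)={4,6,7} D(W)={3,4,5,6,8}: Z {4,5,6,7,8}->{4}; X {4,6,7}->{4}; W {3,4,5,6,8}->{8}
So after constraint 2: D(W) = {8}

Answer: {8}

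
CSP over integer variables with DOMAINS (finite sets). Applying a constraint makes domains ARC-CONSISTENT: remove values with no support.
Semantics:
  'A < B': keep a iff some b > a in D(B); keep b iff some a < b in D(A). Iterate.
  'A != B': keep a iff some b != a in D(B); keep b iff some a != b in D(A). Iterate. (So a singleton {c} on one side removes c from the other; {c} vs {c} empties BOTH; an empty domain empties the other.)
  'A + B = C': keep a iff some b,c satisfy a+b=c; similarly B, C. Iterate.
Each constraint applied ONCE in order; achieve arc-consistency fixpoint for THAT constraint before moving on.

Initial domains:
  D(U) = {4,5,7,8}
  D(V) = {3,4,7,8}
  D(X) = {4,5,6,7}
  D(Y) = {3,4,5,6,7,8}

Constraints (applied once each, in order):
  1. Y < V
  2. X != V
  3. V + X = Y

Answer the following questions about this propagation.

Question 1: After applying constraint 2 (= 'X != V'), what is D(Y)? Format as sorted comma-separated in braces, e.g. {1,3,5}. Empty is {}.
Constraint 1 (Y < V) on D(Y)={3,4,5,6,7,8} D(V)={3,4,7,8}: Y {3,4,5,6,7,8}->{3,4,5,6,7}; V {3,4,7,8}->{4,7,8}
Constraint 2 (X != V) on D(X)={4,5,6,7} D(V)={4,7,8}: no change
So after constraint 2: D(Y) = {3,4,5,6,7}

Answer: {3,4,5,6,7}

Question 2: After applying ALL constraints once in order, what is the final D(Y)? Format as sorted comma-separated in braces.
Constraint 1 (Y < V) on D(Y)={3,4,5,6,7,8} D(V)={3,4,7,8}: Y {3,4,5,6,7,8}->{3,4,5,6,7}; V {3,4,7,8}->{4,7,8}
Constraint 2 (X != V) on D(X)={4,5,6,7} D(V)={4,7,8}: no change
Constraint 3 (V + X = Y) on D(V)={4,7,8} D(X)={4,5,6,7} D(Y)={3,4,5,6,7}: V {4,7,8}->{}; X {4,5,6,7}->{}; Y {3,4,5,6,7}->{}
So after all 3 constraints: D(Y) = {}

Answer: {}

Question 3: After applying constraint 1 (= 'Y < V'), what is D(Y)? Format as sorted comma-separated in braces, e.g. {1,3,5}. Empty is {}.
Answer: {3,4,5,6,7}

Derivation:
Constraint 1 (Y < V) on D(Y)={3,4,5,6,7,8} D(V)={3,4,7,8}: Y {3,4,5,6,7,8}->{3,4,5,6,7}; V {3,4,7,8}->{4,7,8}
So after constraint 1: D(Y) = {3,4,5,6,7}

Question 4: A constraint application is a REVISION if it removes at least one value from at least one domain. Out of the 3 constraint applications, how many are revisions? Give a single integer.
Answer: 2

Derivation:
Constraint 1 (Y < V) on D(Y)={3,4,5,6,7,8} D(V)={3,4,7,8}: Y {3,4,5,6,7,8}->{3,4,5,6,7}; V {3,4,7,8}->{4,7,8} => REVISION
Constraint 2 (X != V) on D(X)={4,5,6,7} D(V)={4,7,8}: no change => not a revision
Constraint 3 (V + X = Y) on D(V)={4,7,8} D(X)={4,5,6,7} D(Y)={3,4,5,6,7}: V {4,7,8}->{}; X {4,5,6,7}->{}; Y {3,4,5,6,7}->{} => REVISION
Total revisions = 2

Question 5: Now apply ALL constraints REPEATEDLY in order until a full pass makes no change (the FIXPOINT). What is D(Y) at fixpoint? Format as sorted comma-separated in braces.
pass 0 (initial): D(Y)={3,4,5,6,7,8}
pass 1: V {3,4,7,8}->{}; X {4,5,6,7}->{}; Y {3,4,5,6,7,8}->{}
pass 2: no change
Fixpoint after 2 passes: D(Y) = {}

Answer: {}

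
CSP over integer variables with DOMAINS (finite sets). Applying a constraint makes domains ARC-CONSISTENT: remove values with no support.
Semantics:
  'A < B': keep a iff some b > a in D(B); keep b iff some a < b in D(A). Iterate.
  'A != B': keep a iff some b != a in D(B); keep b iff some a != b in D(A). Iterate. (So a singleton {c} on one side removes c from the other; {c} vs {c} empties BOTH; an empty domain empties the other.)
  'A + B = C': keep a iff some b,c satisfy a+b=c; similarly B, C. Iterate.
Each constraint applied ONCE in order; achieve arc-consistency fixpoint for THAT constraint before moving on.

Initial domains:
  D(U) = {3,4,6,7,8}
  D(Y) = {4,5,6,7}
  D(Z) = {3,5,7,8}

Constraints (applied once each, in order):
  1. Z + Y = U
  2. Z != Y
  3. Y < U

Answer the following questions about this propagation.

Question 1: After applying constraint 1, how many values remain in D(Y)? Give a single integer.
Answer: 2

Derivation:
Constraint 1 (Z + Y = U) on D(Z)={3,5,7,8} D(Y)={4,5,6,7} D(U)={3,4,6,7,8}: Z {3,5,7,8}->{3}; Y {4,5,6,7}->{4,5}; U {3,4,6,7,8}->{7,8}
So after constraint 1: D(Y)={4,5}, size = 2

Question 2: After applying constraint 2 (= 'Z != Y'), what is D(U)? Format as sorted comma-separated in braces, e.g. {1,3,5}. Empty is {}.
Constraint 1 (Z + Y = U) on D(Z)={3,5,7,8} D(Y)={4,5,6,7} D(U)={3,4,6,7,8}: Z {3,5,7,8}->{3}; Y {4,5,6,7}->{4,5}; U {3,4,6,7,8}->{7,8}
Constraint 2 (Z != Y) on D(Z)={3} D(Y)={4,5}: no change
So after constraint 2: D(U) = {7,8}

Answer: {7,8}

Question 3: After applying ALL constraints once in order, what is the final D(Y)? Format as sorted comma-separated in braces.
Constraint 1 (Z + Y = U) on D(Z)={3,5,7,8} D(Y)={4,5,6,7} D(U)={3,4,6,7,8}: Z {3,5,7,8}->{3}; Y {4,5,6,7}->{4,5}; U {3,4,6,7,8}->{7,8}
Constraint 2 (Z != Y) on D(Z)={3} D(Y)={4,5}: no change
Constraint 3 (Y < U) on D(Y)={4,5} D(U)={7,8}: no change
So after all 3 constraints: D(Y) = {4,5}

Answer: {4,5}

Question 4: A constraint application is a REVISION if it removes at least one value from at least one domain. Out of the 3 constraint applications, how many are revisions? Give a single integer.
Answer: 1

Derivation:
Constraint 1 (Z + Y = U) on D(Z)={3,5,7,8} D(Y)={4,5,6,7} D(U)={3,4,6,7,8}: Z {3,5,7,8}->{3}; Y {4,5,6,7}->{4,5}; U {3,4,6,7,8}->{7,8} => REVISION
Constraint 2 (Z != Y) on D(Z)={3} D(Y)={4,5}: no change => not a revision
Constraint 3 (Y < U) on D(Y)={4,5} D(U)={7,8}: no change => not a revision
Total revisions = 1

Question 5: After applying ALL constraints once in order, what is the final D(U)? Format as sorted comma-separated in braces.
Answer: {7,8}

Derivation:
Constraint 1 (Z + Y = U) on D(Z)={3,5,7,8} D(Y)={4,5,6,7} D(U)={3,4,6,7,8}: Z {3,5,7,8}->{3}; Y {4,5,6,7}->{4,5}; U {3,4,6,7,8}->{7,8}
Constraint 2 (Z != Y) on D(Z)={3} D(Y)={4,5}: no change
Constraint 3 (Y < U) on D(Y)={4,5} D(U)={7,8}: no change
So after all 3 constraints: D(U) = {7,8}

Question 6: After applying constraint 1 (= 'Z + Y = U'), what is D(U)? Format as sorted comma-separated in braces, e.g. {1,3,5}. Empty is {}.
Constraint 1 (Z + Y = U) on D(Z)={3,5,7,8} D(Y)={4,5,6,7} D(U)={3,4,6,7,8}: Z {3,5,7,8}->{3}; Y {4,5,6,7}->{4,5}; U {3,4,6,7,8}->{7,8}
So after constraint 1: D(U) = {7,8}

Answer: {7,8}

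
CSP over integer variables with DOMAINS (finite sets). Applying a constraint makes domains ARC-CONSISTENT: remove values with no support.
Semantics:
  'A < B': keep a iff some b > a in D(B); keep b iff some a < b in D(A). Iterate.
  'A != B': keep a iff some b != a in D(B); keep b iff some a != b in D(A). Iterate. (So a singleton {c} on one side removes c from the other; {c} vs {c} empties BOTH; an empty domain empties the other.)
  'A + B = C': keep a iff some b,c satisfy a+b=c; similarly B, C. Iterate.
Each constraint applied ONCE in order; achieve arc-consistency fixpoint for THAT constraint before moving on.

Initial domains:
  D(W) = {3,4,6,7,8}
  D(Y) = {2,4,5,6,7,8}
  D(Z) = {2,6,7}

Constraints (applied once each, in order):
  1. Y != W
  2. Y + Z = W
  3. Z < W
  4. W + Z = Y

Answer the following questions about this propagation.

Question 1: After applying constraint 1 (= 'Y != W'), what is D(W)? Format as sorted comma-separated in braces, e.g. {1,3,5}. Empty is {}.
Answer: {3,4,6,7,8}

Derivation:
Constraint 1 (Y != W) on D(Y)={2,4,5,6,7,8} D(W)={3,4,6,7,8}: no change
So after constraint 1: D(W) = {3,4,6,7,8}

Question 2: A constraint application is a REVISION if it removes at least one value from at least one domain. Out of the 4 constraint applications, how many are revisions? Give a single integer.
Answer: 2

Derivation:
Constraint 1 (Y != W) on D(Y)={2,4,5,6,7,8} D(W)={3,4,6,7,8}: no change => not a revision
Constraint 2 (Y + Z = W) on D(Y)={2,4,5,6,7,8} D(Z)={2,6,7} D(W)={3,4,6,7,8}: Y {2,4,5,6,7,8}->{2,4,5,6}; Z {2,6,7}->{2,6}; W {3,4,6,7,8}->{4,6,7,8} => REVISION
Constraint 3 (Z < W) on D(Z)={2,6} D(W)={4,6,7,8}: no change => not a revision
Constraint 4 (W + Z = Y) on D(W)={4,6,7,8} D(Z)={2,6} D(Y)={2,4,5,6}: W {4,6,7,8}->{4}; Z {2,6}->{2}; Y {2,4,5,6}->{6} => REVISION
Total revisions = 2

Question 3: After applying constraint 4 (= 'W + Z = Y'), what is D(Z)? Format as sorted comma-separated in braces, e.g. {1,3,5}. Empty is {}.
Constraint 1 (Y != W) on D(Y)={2,4,5,6,7,8} D(W)={3,4,6,7,8}: no change
Constraint 2 (Y + Z = W) on D(Y)={2,4,5,6,7,8} D(Z)={2,6,7} D(W)={3,4,6,7,8}: Y {2,4,5,6,7,8}->{2,4,5,6}; Z {2,6,7}->{2,6}; W {3,4,6,7,8}->{4,6,7,8}
Constraint 3 (Z < W) on D(Z)={2,6} D(W)={4,6,7,8}: no change
Constraint 4 (W + Z = Y) on D(W)={4,6,7,8} D(Z)={2,6} D(Y)={2,4,5,6}: W {4,6,7,8}->{4}; Z {2,6}->{2}; Y {2,4,5,6}->{6}
So after constraint 4: D(Z) = {2}

Answer: {2}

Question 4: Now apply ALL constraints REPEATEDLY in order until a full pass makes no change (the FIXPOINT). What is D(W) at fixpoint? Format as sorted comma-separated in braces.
pass 0 (initial): D(W)={3,4,6,7,8}
pass 1: W {3,4,6,7,8}->{4}; Y {2,4,5,6,7,8}->{6}; Z {2,6,7}->{2}
pass 2: W {4}->{}; Y {6}->{}; Z {2}->{}
pass 3: no change
Fixpoint after 3 passes: D(W) = {}

Answer: {}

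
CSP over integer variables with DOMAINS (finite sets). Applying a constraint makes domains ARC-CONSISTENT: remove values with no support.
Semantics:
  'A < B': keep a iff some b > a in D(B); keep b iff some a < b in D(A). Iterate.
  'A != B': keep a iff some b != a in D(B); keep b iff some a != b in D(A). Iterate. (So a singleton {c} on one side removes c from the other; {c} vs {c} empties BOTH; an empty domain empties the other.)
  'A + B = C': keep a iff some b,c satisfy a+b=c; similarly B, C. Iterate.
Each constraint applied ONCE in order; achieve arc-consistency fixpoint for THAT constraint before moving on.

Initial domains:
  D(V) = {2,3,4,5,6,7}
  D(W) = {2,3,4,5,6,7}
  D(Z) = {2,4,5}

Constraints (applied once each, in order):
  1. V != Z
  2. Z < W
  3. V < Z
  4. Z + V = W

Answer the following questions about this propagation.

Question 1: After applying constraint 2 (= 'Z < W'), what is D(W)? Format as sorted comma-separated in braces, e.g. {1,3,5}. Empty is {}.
Answer: {3,4,5,6,7}

Derivation:
Constraint 1 (V != Z) on D(V)={2,3,4,5,6,7} D(Z)={2,4,5}: no change
Constraint 2 (Z < W) on D(Z)={2,4,5} D(W)={2,3,4,5,6,7}: W {2,3,4,5,6,7}->{3,4,5,6,7}
So after constraint 2: D(W) = {3,4,5,6,7}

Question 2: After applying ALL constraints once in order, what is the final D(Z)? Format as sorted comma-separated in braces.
Constraint 1 (V != Z) on D(V)={2,3,4,5,6,7} D(Z)={2,4,5}: no change
Constraint 2 (Z < W) on D(Z)={2,4,5} D(W)={2,3,4,5,6,7}: W {2,3,4,5,6,7}->{3,4,5,6,7}
Constraint 3 (V < Z) on D(V)={2,3,4,5,6,7} D(Z)={2,4,5}: V {2,3,4,5,6,7}->{2,3,4}; Z {2,4,5}->{4,5}
Constraint 4 (Z + V = W) on D(Z)={4,5} D(V)={2,3,4} D(W)={3,4,5,6,7}: V {2,3,4}->{2,3}; W {3,4,5,6,7}->{6,7}
So after all 4 constraints: D(Z) = {4,5}

Answer: {4,5}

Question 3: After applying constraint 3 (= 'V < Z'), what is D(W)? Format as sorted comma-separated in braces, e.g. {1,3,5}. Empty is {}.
Constraint 1 (V != Z) on D(V)={2,3,4,5,6,7} D(Z)={2,4,5}: no change
Constraint 2 (Z < W) on D(Z)={2,4,5} D(W)={2,3,4,5,6,7}: W {2,3,4,5,6,7}->{3,4,5,6,7}
Constraint 3 (V < Z) on D(V)={2,3,4,5,6,7} D(Z)={2,4,5}: V {2,3,4,5,6,7}->{2,3,4}; Z {2,4,5}->{4,5}
So after constraint 3: D(W) = {3,4,5,6,7}

Answer: {3,4,5,6,7}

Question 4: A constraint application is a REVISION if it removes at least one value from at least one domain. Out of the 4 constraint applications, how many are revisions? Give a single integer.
Answer: 3

Derivation:
Constraint 1 (V != Z) on D(V)={2,3,4,5,6,7} D(Z)={2,4,5}: no change => not a revision
Constraint 2 (Z < W) on D(Z)={2,4,5} D(W)={2,3,4,5,6,7}: W {2,3,4,5,6,7}->{3,4,5,6,7} => REVISION
Constraint 3 (V < Z) on D(V)={2,3,4,5,6,7} D(Z)={2,4,5}: V {2,3,4,5,6,7}->{2,3,4}; Z {2,4,5}->{4,5} => REVISION
Constraint 4 (Z + V = W) on D(Z)={4,5} D(V)={2,3,4} D(W)={3,4,5,6,7}: V {2,3,4}->{2,3}; W {3,4,5,6,7}->{6,7} => REVISION
Total revisions = 3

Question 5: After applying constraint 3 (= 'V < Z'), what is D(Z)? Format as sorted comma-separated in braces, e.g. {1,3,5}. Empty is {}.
Constraint 1 (V != Z) on D(V)={2,3,4,5,6,7} D(Z)={2,4,5}: no change
Constraint 2 (Z < W) on D(Z)={2,4,5} D(W)={2,3,4,5,6,7}: W {2,3,4,5,6,7}->{3,4,5,6,7}
Constraint 3 (V < Z) on D(V)={2,3,4,5,6,7} D(Z)={2,4,5}: V {2,3,4,5,6,7}->{2,3,4}; Z {2,4,5}->{4,5}
So after constraint 3: D(Z) = {4,5}

Answer: {4,5}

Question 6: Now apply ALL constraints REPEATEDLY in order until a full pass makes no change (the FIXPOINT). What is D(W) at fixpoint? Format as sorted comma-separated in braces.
pass 0 (initial): D(W)={2,3,4,5,6,7}
pass 1: V {2,3,4,5,6,7}->{2,3}; W {2,3,4,5,6,7}->{6,7}; Z {2,4,5}->{4,5}
pass 2: no change
Fixpoint after 2 passes: D(W) = {6,7}

Answer: {6,7}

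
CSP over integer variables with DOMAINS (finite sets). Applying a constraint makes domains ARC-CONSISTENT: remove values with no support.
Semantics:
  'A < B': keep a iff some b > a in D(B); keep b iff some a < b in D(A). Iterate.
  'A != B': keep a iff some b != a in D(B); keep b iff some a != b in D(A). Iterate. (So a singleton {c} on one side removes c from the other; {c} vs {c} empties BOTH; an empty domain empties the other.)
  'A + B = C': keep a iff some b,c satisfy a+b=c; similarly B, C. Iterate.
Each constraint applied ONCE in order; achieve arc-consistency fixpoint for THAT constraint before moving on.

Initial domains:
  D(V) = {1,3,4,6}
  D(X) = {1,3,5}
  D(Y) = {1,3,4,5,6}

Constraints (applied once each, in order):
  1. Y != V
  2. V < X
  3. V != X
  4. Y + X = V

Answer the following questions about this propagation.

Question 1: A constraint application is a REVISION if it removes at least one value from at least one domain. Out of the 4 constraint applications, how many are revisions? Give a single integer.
Answer: 2

Derivation:
Constraint 1 (Y != V) on D(Y)={1,3,4,5,6} D(V)={1,3,4,6}: no change => not a revision
Constraint 2 (V < X) on D(V)={1,3,4,6} D(X)={1,3,5}: V {1,3,4,6}->{1,3,4}; X {1,3,5}->{3,5} => REVISION
Constraint 3 (V != X) on D(V)={1,3,4} D(X)={3,5}: no change => not a revision
Constraint 4 (Y + X = V) on D(Y)={1,3,4,5,6} D(X)={3,5} D(V)={1,3,4}: Y {1,3,4,5,6}->{1}; X {3,5}->{3}; V {1,3,4}->{4} => REVISION
Total revisions = 2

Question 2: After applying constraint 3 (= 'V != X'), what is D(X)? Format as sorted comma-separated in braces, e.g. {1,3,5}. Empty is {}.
Constraint 1 (Y != V) on D(Y)={1,3,4,5,6} D(V)={1,3,4,6}: no change
Constraint 2 (V < X) on D(V)={1,3,4,6} D(X)={1,3,5}: V {1,3,4,6}->{1,3,4}; X {1,3,5}->{3,5}
Constraint 3 (V != X) on D(V)={1,3,4} D(X)={3,5}: no change
So after constraint 3: D(X) = {3,5}

Answer: {3,5}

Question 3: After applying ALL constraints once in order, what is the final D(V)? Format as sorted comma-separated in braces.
Answer: {4}

Derivation:
Constraint 1 (Y != V) on D(Y)={1,3,4,5,6} D(V)={1,3,4,6}: no change
Constraint 2 (V < X) on D(V)={1,3,4,6} D(X)={1,3,5}: V {1,3,4,6}->{1,3,4}; X {1,3,5}->{3,5}
Constraint 3 (V != X) on D(V)={1,3,4} D(X)={3,5}: no change
Constraint 4 (Y + X = V) on D(Y)={1,3,4,5,6} D(X)={3,5} D(V)={1,3,4}: Y {1,3,4,5,6}->{1}; X {3,5}->{3}; V {1,3,4}->{4}
So after all 4 constraints: D(V) = {4}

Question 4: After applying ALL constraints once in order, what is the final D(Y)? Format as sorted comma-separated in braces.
Answer: {1}

Derivation:
Constraint 1 (Y != V) on D(Y)={1,3,4,5,6} D(V)={1,3,4,6}: no change
Constraint 2 (V < X) on D(V)={1,3,4,6} D(X)={1,3,5}: V {1,3,4,6}->{1,3,4}; X {1,3,5}->{3,5}
Constraint 3 (V != X) on D(V)={1,3,4} D(X)={3,5}: no change
Constraint 4 (Y + X = V) on D(Y)={1,3,4,5,6} D(X)={3,5} D(V)={1,3,4}: Y {1,3,4,5,6}->{1}; X {3,5}->{3}; V {1,3,4}->{4}
So after all 4 constraints: D(Y) = {1}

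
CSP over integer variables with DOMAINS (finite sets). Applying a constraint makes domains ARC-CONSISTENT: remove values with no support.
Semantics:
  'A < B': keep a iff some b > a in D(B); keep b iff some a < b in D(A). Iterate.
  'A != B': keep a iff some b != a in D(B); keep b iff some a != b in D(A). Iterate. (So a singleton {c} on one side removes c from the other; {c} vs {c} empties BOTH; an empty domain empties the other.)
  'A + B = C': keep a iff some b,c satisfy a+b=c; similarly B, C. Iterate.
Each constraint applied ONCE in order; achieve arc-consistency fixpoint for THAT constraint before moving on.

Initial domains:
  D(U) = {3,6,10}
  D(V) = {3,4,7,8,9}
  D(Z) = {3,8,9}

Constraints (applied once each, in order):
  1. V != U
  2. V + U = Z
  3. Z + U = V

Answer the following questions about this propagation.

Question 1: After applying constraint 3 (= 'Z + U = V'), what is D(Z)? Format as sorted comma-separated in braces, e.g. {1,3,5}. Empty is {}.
Answer: {}

Derivation:
Constraint 1 (V != U) on D(V)={3,4,7,8,9} D(U)={3,6,10}: no change
Constraint 2 (V + U = Z) on D(V)={3,4,7,8,9} D(U)={3,6,10} D(Z)={3,8,9}: V {3,4,7,8,9}->{3}; U {3,6,10}->{6}; Z {3,8,9}->{9}
Constraint 3 (Z + U = V) on D(Z)={9} D(U)={6} D(V)={3}: Z {9}->{}; U {6}->{}; V {3}->{}
So after constraint 3: D(Z) = {}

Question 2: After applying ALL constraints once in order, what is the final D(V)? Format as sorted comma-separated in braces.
Answer: {}

Derivation:
Constraint 1 (V != U) on D(V)={3,4,7,8,9} D(U)={3,6,10}: no change
Constraint 2 (V + U = Z) on D(V)={3,4,7,8,9} D(U)={3,6,10} D(Z)={3,8,9}: V {3,4,7,8,9}->{3}; U {3,6,10}->{6}; Z {3,8,9}->{9}
Constraint 3 (Z + U = V) on D(Z)={9} D(U)={6} D(V)={3}: Z {9}->{}; U {6}->{}; V {3}->{}
So after all 3 constraints: D(V) = {}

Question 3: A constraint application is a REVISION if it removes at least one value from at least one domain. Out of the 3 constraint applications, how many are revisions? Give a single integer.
Constraint 1 (V != U) on D(V)={3,4,7,8,9} D(U)={3,6,10}: no change => not a revision
Constraint 2 (V + U = Z) on D(V)={3,4,7,8,9} D(U)={3,6,10} D(Z)={3,8,9}: V {3,4,7,8,9}->{3}; U {3,6,10}->{6}; Z {3,8,9}->{9} => REVISION
Constraint 3 (Z + U = V) on D(Z)={9} D(U)={6} D(V)={3}: Z {9}->{}; U {6}->{}; V {3}->{} => REVISION
Total revisions = 2

Answer: 2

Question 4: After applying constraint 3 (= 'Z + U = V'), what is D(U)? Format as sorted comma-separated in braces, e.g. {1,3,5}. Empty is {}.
Constraint 1 (V != U) on D(V)={3,4,7,8,9} D(U)={3,6,10}: no change
Constraint 2 (V + U = Z) on D(V)={3,4,7,8,9} D(U)={3,6,10} D(Z)={3,8,9}: V {3,4,7,8,9}->{3}; U {3,6,10}->{6}; Z {3,8,9}->{9}
Constraint 3 (Z + U = V) on D(Z)={9} D(U)={6} D(V)={3}: Z {9}->{}; U {6}->{}; V {3}->{}
So after constraint 3: D(U) = {}

Answer: {}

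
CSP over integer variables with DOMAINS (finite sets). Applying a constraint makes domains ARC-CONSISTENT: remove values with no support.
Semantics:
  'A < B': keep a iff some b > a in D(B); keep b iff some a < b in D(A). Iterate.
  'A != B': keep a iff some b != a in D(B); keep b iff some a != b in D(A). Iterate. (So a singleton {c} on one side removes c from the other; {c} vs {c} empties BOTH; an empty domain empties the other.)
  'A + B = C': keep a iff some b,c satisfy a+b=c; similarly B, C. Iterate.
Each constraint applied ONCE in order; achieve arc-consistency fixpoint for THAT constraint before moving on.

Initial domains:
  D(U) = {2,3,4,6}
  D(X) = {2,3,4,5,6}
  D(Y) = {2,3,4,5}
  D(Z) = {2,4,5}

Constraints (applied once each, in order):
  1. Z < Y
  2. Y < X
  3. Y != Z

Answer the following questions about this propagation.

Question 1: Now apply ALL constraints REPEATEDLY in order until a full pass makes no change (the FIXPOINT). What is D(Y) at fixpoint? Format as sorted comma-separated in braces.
pass 0 (initial): D(Y)={2,3,4,5}
pass 1: X {2,3,4,5,6}->{4,5,6}; Y {2,3,4,5}->{3,4,5}; Z {2,4,5}->{2,4}
pass 2: no change
Fixpoint after 2 passes: D(Y) = {3,4,5}

Answer: {3,4,5}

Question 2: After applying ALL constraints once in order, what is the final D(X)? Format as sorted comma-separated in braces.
Constraint 1 (Z < Y) on D(Z)={2,4,5} D(Y)={2,3,4,5}: Z {2,4,5}->{2,4}; Y {2,3,4,5}->{3,4,5}
Constraint 2 (Y < X) on D(Y)={3,4,5} D(X)={2,3,4,5,6}: X {2,3,4,5,6}->{4,5,6}
Constraint 3 (Y != Z) on D(Y)={3,4,5} D(Z)={2,4}: no change
So after all 3 constraints: D(X) = {4,5,6}

Answer: {4,5,6}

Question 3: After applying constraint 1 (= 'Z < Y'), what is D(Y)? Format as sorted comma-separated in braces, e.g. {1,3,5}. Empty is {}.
Answer: {3,4,5}

Derivation:
Constraint 1 (Z < Y) on D(Z)={2,4,5} D(Y)={2,3,4,5}: Z {2,4,5}->{2,4}; Y {2,3,4,5}->{3,4,5}
So after constraint 1: D(Y) = {3,4,5}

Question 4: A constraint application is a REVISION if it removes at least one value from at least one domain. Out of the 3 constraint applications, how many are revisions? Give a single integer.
Answer: 2

Derivation:
Constraint 1 (Z < Y) on D(Z)={2,4,5} D(Y)={2,3,4,5}: Z {2,4,5}->{2,4}; Y {2,3,4,5}->{3,4,5} => REVISION
Constraint 2 (Y < X) on D(Y)={3,4,5} D(X)={2,3,4,5,6}: X {2,3,4,5,6}->{4,5,6} => REVISION
Constraint 3 (Y != Z) on D(Y)={3,4,5} D(Z)={2,4}: no change => not a revision
Total revisions = 2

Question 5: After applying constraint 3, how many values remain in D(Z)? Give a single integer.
Constraint 1 (Z < Y) on D(Z)={2,4,5} D(Y)={2,3,4,5}: Z {2,4,5}->{2,4}; Y {2,3,4,5}->{3,4,5}
Constraint 2 (Y < X) on D(Y)={3,4,5} D(X)={2,3,4,5,6}: X {2,3,4,5,6}->{4,5,6}
Constraint 3 (Y != Z) on D(Y)={3,4,5} D(Z)={2,4}: no change
So after constraint 3: D(Z)={2,4}, size = 2

Answer: 2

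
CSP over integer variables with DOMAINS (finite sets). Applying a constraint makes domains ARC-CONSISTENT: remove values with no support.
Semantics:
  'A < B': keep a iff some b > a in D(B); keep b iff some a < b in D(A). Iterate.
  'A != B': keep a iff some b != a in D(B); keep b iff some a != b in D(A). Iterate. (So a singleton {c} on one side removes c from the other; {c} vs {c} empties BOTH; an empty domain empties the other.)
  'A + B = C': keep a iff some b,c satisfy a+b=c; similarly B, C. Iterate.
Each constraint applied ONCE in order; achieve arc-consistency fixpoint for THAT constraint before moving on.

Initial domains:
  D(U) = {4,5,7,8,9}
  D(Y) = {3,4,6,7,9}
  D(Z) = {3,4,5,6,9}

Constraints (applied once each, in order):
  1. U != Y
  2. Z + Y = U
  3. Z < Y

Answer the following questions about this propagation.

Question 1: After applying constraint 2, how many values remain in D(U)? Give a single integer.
Answer: 3

Derivation:
Constraint 1 (U != Y) on D(U)={4,5,7,8,9} D(Y)={3,4,6,7,9}: no change
Constraint 2 (Z + Y = U) on D(Z)={3,4,5,6,9} D(Y)={3,4,6,7,9} D(U)={4,5,7,8,9}: Z {3,4,5,6,9}->{3,4,5,6}; Y {3,4,6,7,9}->{3,4,6}; U {4,5,7,8,9}->{7,8,9}
So after constraint 2: D(U)={7,8,9}, size = 3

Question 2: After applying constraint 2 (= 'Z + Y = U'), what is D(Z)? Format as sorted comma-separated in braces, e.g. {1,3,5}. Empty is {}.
Constraint 1 (U != Y) on D(U)={4,5,7,8,9} D(Y)={3,4,6,7,9}: no change
Constraint 2 (Z + Y = U) on D(Z)={3,4,5,6,9} D(Y)={3,4,6,7,9} D(U)={4,5,7,8,9}: Z {3,4,5,6,9}->{3,4,5,6}; Y {3,4,6,7,9}->{3,4,6}; U {4,5,7,8,9}->{7,8,9}
So after constraint 2: D(Z) = {3,4,5,6}

Answer: {3,4,5,6}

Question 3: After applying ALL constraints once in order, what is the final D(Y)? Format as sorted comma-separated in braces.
Answer: {4,6}

Derivation:
Constraint 1 (U != Y) on D(U)={4,5,7,8,9} D(Y)={3,4,6,7,9}: no change
Constraint 2 (Z + Y = U) on D(Z)={3,4,5,6,9} D(Y)={3,4,6,7,9} D(U)={4,5,7,8,9}: Z {3,4,5,6,9}->{3,4,5,6}; Y {3,4,6,7,9}->{3,4,6}; U {4,5,7,8,9}->{7,8,9}
Constraint 3 (Z < Y) on D(Z)={3,4,5,6} D(Y)={3,4,6}: Z {3,4,5,6}->{3,4,5}; Y {3,4,6}->{4,6}
So after all 3 constraints: D(Y) = {4,6}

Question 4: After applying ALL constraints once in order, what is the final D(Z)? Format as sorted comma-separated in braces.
Answer: {3,4,5}

Derivation:
Constraint 1 (U != Y) on D(U)={4,5,7,8,9} D(Y)={3,4,6,7,9}: no change
Constraint 2 (Z + Y = U) on D(Z)={3,4,5,6,9} D(Y)={3,4,6,7,9} D(U)={4,5,7,8,9}: Z {3,4,5,6,9}->{3,4,5,6}; Y {3,4,6,7,9}->{3,4,6}; U {4,5,7,8,9}->{7,8,9}
Constraint 3 (Z < Y) on D(Z)={3,4,5,6} D(Y)={3,4,6}: Z {3,4,5,6}->{3,4,5}; Y {3,4,6}->{4,6}
So after all 3 constraints: D(Z) = {3,4,5}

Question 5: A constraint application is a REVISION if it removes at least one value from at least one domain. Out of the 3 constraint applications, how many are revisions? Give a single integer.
Answer: 2

Derivation:
Constraint 1 (U != Y) on D(U)={4,5,7,8,9} D(Y)={3,4,6,7,9}: no change => not a revision
Constraint 2 (Z + Y = U) on D(Z)={3,4,5,6,9} D(Y)={3,4,6,7,9} D(U)={4,5,7,8,9}: Z {3,4,5,6,9}->{3,4,5,6}; Y {3,4,6,7,9}->{3,4,6}; U {4,5,7,8,9}->{7,8,9} => REVISION
Constraint 3 (Z < Y) on D(Z)={3,4,5,6} D(Y)={3,4,6}: Z {3,4,5,6}->{3,4,5}; Y {3,4,6}->{4,6} => REVISION
Total revisions = 2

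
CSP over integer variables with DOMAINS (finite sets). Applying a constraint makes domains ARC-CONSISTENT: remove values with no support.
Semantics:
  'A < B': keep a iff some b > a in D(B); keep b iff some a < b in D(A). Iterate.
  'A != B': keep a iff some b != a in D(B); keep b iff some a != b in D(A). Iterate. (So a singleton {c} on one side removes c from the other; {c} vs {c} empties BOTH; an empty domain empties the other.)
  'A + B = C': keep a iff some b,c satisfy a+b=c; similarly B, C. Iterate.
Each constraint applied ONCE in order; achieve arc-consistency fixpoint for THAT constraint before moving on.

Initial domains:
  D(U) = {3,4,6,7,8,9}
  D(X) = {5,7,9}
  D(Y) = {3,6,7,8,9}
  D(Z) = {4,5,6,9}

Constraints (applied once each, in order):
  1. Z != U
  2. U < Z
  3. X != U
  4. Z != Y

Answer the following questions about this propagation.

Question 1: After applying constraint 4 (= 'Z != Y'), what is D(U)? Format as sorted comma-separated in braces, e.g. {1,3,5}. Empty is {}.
Answer: {3,4,6,7,8}

Derivation:
Constraint 1 (Z != U) on D(Z)={4,5,6,9} D(U)={3,4,6,7,8,9}: no change
Constraint 2 (U < Z) on D(U)={3,4,6,7,8,9} D(Z)={4,5,6,9}: U {3,4,6,7,8,9}->{3,4,6,7,8}
Constraint 3 (X != U) on D(X)={5,7,9} D(U)={3,4,6,7,8}: no change
Constraint 4 (Z != Y) on D(Z)={4,5,6,9} D(Y)={3,6,7,8,9}: no change
So after constraint 4: D(U) = {3,4,6,7,8}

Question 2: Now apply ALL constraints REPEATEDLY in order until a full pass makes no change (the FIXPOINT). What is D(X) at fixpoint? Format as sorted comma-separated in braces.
pass 0 (initial): D(X)={5,7,9}
pass 1: U {3,4,6,7,8,9}->{3,4,6,7,8}
pass 2: no change
Fixpoint after 2 passes: D(X) = {5,7,9}

Answer: {5,7,9}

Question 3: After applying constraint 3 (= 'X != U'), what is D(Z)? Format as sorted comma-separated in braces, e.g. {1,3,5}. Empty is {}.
Answer: {4,5,6,9}

Derivation:
Constraint 1 (Z != U) on D(Z)={4,5,6,9} D(U)={3,4,6,7,8,9}: no change
Constraint 2 (U < Z) on D(U)={3,4,6,7,8,9} D(Z)={4,5,6,9}: U {3,4,6,7,8,9}->{3,4,6,7,8}
Constraint 3 (X != U) on D(X)={5,7,9} D(U)={3,4,6,7,8}: no change
So after constraint 3: D(Z) = {4,5,6,9}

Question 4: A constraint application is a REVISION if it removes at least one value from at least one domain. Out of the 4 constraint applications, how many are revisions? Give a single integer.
Constraint 1 (Z != U) on D(Z)={4,5,6,9} D(U)={3,4,6,7,8,9}: no change => not a revision
Constraint 2 (U < Z) on D(U)={3,4,6,7,8,9} D(Z)={4,5,6,9}: U {3,4,6,7,8,9}->{3,4,6,7,8} => REVISION
Constraint 3 (X != U) on D(X)={5,7,9} D(U)={3,4,6,7,8}: no change => not a revision
Constraint 4 (Z != Y) on D(Z)={4,5,6,9} D(Y)={3,6,7,8,9}: no change => not a revision
Total revisions = 1

Answer: 1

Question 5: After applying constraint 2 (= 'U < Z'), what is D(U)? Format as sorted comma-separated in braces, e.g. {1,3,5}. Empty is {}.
Answer: {3,4,6,7,8}

Derivation:
Constraint 1 (Z != U) on D(Z)={4,5,6,9} D(U)={3,4,6,7,8,9}: no change
Constraint 2 (U < Z) on D(U)={3,4,6,7,8,9} D(Z)={4,5,6,9}: U {3,4,6,7,8,9}->{3,4,6,7,8}
So after constraint 2: D(U) = {3,4,6,7,8}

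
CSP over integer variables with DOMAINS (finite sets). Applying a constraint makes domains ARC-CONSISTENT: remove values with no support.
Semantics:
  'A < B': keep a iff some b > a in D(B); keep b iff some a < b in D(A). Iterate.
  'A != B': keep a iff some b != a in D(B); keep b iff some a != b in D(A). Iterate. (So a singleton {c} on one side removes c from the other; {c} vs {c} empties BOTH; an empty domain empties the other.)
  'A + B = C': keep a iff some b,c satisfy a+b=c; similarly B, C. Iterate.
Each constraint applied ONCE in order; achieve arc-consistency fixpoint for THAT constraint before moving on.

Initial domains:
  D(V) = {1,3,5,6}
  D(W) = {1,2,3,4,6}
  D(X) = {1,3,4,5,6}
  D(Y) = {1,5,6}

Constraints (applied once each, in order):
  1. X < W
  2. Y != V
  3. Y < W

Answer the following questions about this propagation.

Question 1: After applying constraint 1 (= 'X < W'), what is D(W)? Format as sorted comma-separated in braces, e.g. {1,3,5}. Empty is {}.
Constraint 1 (X < W) on D(X)={1,3,4,5,6} D(W)={1,2,3,4,6}: X {1,3,4,5,6}->{1,3,4,5}; W {1,2,3,4,6}->{2,3,4,6}
So after constraint 1: D(W) = {2,3,4,6}

Answer: {2,3,4,6}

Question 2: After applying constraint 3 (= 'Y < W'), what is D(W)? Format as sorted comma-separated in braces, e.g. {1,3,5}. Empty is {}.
Answer: {2,3,4,6}

Derivation:
Constraint 1 (X < W) on D(X)={1,3,4,5,6} D(W)={1,2,3,4,6}: X {1,3,4,5,6}->{1,3,4,5}; W {1,2,3,4,6}->{2,3,4,6}
Constraint 2 (Y != V) on D(Y)={1,5,6} D(V)={1,3,5,6}: no change
Constraint 3 (Y < W) on D(Y)={1,5,6} D(W)={2,3,4,6}: Y {1,5,6}->{1,5}
So after constraint 3: D(W) = {2,3,4,6}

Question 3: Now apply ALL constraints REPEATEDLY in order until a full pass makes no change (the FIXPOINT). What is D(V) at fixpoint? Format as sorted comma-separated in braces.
Answer: {1,3,5,6}

Derivation:
pass 0 (initial): D(V)={1,3,5,6}
pass 1: W {1,2,3,4,6}->{2,3,4,6}; X {1,3,4,5,6}->{1,3,4,5}; Y {1,5,6}->{1,5}
pass 2: no change
Fixpoint after 2 passes: D(V) = {1,3,5,6}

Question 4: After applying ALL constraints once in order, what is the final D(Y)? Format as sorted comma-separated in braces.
Constraint 1 (X < W) on D(X)={1,3,4,5,6} D(W)={1,2,3,4,6}: X {1,3,4,5,6}->{1,3,4,5}; W {1,2,3,4,6}->{2,3,4,6}
Constraint 2 (Y != V) on D(Y)={1,5,6} D(V)={1,3,5,6}: no change
Constraint 3 (Y < W) on D(Y)={1,5,6} D(W)={2,3,4,6}: Y {1,5,6}->{1,5}
So after all 3 constraints: D(Y) = {1,5}

Answer: {1,5}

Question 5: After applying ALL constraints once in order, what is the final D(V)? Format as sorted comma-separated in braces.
Constraint 1 (X < W) on D(X)={1,3,4,5,6} D(W)={1,2,3,4,6}: X {1,3,4,5,6}->{1,3,4,5}; W {1,2,3,4,6}->{2,3,4,6}
Constraint 2 (Y != V) on D(Y)={1,5,6} D(V)={1,3,5,6}: no change
Constraint 3 (Y < W) on D(Y)={1,5,6} D(W)={2,3,4,6}: Y {1,5,6}->{1,5}
So after all 3 constraints: D(V) = {1,3,5,6}

Answer: {1,3,5,6}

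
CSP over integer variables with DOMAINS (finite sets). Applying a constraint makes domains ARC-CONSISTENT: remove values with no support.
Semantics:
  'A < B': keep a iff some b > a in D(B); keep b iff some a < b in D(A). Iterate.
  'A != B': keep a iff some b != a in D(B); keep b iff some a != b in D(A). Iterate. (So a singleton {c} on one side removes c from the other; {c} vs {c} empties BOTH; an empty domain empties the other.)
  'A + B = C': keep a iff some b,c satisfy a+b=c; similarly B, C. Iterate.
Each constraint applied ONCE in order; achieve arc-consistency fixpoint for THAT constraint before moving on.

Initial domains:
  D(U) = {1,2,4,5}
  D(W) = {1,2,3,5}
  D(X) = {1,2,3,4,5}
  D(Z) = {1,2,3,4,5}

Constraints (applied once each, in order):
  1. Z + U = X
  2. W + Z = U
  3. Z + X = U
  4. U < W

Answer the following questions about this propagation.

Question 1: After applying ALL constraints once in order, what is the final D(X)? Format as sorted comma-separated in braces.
Answer: {2,3}

Derivation:
Constraint 1 (Z + U = X) on D(Z)={1,2,3,4,5} D(U)={1,2,4,5} D(X)={1,2,3,4,5}: Z {1,2,3,4,5}->{1,2,3,4}; U {1,2,4,5}->{1,2,4}; X {1,2,3,4,5}->{2,3,4,5}
Constraint 2 (W + Z = U) on D(W)={1,2,3,5} D(Z)={1,2,3,4} D(U)={1,2,4}: W {1,2,3,5}->{1,2,3}; Z {1,2,3,4}->{1,2,3}; U {1,2,4}->{2,4}
Constraint 3 (Z + X = U) on D(Z)={1,2,3} D(X)={2,3,4,5} D(U)={2,4}: Z {1,2,3}->{1,2}; X {2,3,4,5}->{2,3}; U {2,4}->{4}
Constraint 4 (U < W) on D(U)={4} D(W)={1,2,3}: U {4}->{}; W {1,2,3}->{}
So after all 4 constraints: D(X) = {2,3}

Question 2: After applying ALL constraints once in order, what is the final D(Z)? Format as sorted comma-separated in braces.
Answer: {1,2}

Derivation:
Constraint 1 (Z + U = X) on D(Z)={1,2,3,4,5} D(U)={1,2,4,5} D(X)={1,2,3,4,5}: Z {1,2,3,4,5}->{1,2,3,4}; U {1,2,4,5}->{1,2,4}; X {1,2,3,4,5}->{2,3,4,5}
Constraint 2 (W + Z = U) on D(W)={1,2,3,5} D(Z)={1,2,3,4} D(U)={1,2,4}: W {1,2,3,5}->{1,2,3}; Z {1,2,3,4}->{1,2,3}; U {1,2,4}->{2,4}
Constraint 3 (Z + X = U) on D(Z)={1,2,3} D(X)={2,3,4,5} D(U)={2,4}: Z {1,2,3}->{1,2}; X {2,3,4,5}->{2,3}; U {2,4}->{4}
Constraint 4 (U < W) on D(U)={4} D(W)={1,2,3}: U {4}->{}; W {1,2,3}->{}
So after all 4 constraints: D(Z) = {1,2}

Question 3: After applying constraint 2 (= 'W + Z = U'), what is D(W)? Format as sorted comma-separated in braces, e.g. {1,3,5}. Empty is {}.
Answer: {1,2,3}

Derivation:
Constraint 1 (Z + U = X) on D(Z)={1,2,3,4,5} D(U)={1,2,4,5} D(X)={1,2,3,4,5}: Z {1,2,3,4,5}->{1,2,3,4}; U {1,2,4,5}->{1,2,4}; X {1,2,3,4,5}->{2,3,4,5}
Constraint 2 (W + Z = U) on D(W)={1,2,3,5} D(Z)={1,2,3,4} D(U)={1,2,4}: W {1,2,3,5}->{1,2,3}; Z {1,2,3,4}->{1,2,3}; U {1,2,4}->{2,4}
So after constraint 2: D(W) = {1,2,3}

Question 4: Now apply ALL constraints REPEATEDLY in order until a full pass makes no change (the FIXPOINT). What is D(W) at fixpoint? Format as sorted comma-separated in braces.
Answer: {}

Derivation:
pass 0 (initial): D(W)={1,2,3,5}
pass 1: U {1,2,4,5}->{}; W {1,2,3,5}->{}; X {1,2,3,4,5}->{2,3}; Z {1,2,3,4,5}->{1,2}
pass 2: X {2,3}->{}; Z {1,2}->{}
pass 3: no change
Fixpoint after 3 passes: D(W) = {}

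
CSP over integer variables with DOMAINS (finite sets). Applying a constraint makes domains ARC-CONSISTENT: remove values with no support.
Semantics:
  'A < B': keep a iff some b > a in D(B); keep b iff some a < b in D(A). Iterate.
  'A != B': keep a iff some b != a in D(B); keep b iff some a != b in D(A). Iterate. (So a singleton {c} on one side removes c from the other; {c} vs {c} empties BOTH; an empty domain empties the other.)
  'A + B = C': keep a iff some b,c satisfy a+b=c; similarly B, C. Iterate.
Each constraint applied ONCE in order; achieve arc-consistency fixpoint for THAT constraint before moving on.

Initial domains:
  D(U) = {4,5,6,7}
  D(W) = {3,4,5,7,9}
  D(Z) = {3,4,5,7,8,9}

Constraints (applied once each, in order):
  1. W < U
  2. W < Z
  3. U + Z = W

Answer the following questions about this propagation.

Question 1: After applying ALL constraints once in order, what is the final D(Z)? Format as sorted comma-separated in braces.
Answer: {}

Derivation:
Constraint 1 (W < U) on D(W)={3,4,5,7,9} D(U)={4,5,6,7}: W {3,4,5,7,9}->{3,4,5}
Constraint 2 (W < Z) on D(W)={3,4,5} D(Z)={3,4,5,7,8,9}: Z {3,4,5,7,8,9}->{4,5,7,8,9}
Constraint 3 (U + Z = W) on D(U)={4,5,6,7} D(Z)={4,5,7,8,9} D(W)={3,4,5}: U {4,5,6,7}->{}; Z {4,5,7,8,9}->{}; W {3,4,5}->{}
So after all 3 constraints: D(Z) = {}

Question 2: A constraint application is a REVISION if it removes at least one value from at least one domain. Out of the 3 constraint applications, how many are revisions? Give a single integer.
Answer: 3

Derivation:
Constraint 1 (W < U) on D(W)={3,4,5,7,9} D(U)={4,5,6,7}: W {3,4,5,7,9}->{3,4,5} => REVISION
Constraint 2 (W < Z) on D(W)={3,4,5} D(Z)={3,4,5,7,8,9}: Z {3,4,5,7,8,9}->{4,5,7,8,9} => REVISION
Constraint 3 (U + Z = W) on D(U)={4,5,6,7} D(Z)={4,5,7,8,9} D(W)={3,4,5}: U {4,5,6,7}->{}; Z {4,5,7,8,9}->{}; W {3,4,5}->{} => REVISION
Total revisions = 3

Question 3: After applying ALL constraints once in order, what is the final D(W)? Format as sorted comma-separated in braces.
Constraint 1 (W < U) on D(W)={3,4,5,7,9} D(U)={4,5,6,7}: W {3,4,5,7,9}->{3,4,5}
Constraint 2 (W < Z) on D(W)={3,4,5} D(Z)={3,4,5,7,8,9}: Z {3,4,5,7,8,9}->{4,5,7,8,9}
Constraint 3 (U + Z = W) on D(U)={4,5,6,7} D(Z)={4,5,7,8,9} D(W)={3,4,5}: U {4,5,6,7}->{}; Z {4,5,7,8,9}->{}; W {3,4,5}->{}
So after all 3 constraints: D(W) = {}

Answer: {}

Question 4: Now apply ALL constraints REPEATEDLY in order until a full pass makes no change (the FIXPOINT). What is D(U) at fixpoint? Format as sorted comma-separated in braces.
Answer: {}

Derivation:
pass 0 (initial): D(U)={4,5,6,7}
pass 1: U {4,5,6,7}->{}; W {3,4,5,7,9}->{}; Z {3,4,5,7,8,9}->{}
pass 2: no change
Fixpoint after 2 passes: D(U) = {}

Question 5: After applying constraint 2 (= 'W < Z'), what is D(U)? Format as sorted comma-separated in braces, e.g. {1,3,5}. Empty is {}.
Answer: {4,5,6,7}

Derivation:
Constraint 1 (W < U) on D(W)={3,4,5,7,9} D(U)={4,5,6,7}: W {3,4,5,7,9}->{3,4,5}
Constraint 2 (W < Z) on D(W)={3,4,5} D(Z)={3,4,5,7,8,9}: Z {3,4,5,7,8,9}->{4,5,7,8,9}
So after constraint 2: D(U) = {4,5,6,7}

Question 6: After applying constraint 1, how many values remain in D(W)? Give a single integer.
Answer: 3

Derivation:
Constraint 1 (W < U) on D(W)={3,4,5,7,9} D(U)={4,5,6,7}: W {3,4,5,7,9}->{3,4,5}
So after constraint 1: D(W)={3,4,5}, size = 3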